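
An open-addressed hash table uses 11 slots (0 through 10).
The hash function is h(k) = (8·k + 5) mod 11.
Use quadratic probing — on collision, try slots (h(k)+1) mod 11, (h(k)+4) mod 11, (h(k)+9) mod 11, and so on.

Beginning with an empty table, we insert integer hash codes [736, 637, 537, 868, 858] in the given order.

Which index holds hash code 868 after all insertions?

1

Insert 736: h=8, slot 8 empty → index 8.
Insert 637: h=8, slot 8 occupied → index 9.
Insert 537: h=0, slot 0 empty → index 0.
Insert 868: h=8, slots 8,9 occupied → index 1.
Insert 858: h=5, slot 5 empty → index 5.
Table: [537, 868, —, —, —, 858, —, —, 736, 637, —]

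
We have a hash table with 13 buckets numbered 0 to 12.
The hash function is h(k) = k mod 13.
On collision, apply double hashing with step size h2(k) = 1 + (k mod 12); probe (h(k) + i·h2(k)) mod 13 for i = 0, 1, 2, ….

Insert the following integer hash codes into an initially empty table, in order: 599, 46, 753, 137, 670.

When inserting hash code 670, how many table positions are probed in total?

599: h=1 => slot 1
46: h=7 => slot 7
753: h=12 => slot 12
137: h=7, h2=6, probe 7,0 => slot 0
670: h=7, h2=11, probe 7,5 => slot 5
Table: [137, 599, ., ., ., 670, ., 46, ., ., ., ., 753]

2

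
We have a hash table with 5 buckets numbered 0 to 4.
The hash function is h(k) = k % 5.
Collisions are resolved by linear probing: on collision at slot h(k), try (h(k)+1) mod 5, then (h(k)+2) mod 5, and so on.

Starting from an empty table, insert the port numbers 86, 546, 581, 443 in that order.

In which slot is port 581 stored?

86: h=1 => slot 1
546: h=1, probe 1,2 => slot 2
581: h=1, probe 1,2,3 => slot 3
443: h=3, probe 3,4 => slot 4
Table: [_, 86, 546, 581, 443]

3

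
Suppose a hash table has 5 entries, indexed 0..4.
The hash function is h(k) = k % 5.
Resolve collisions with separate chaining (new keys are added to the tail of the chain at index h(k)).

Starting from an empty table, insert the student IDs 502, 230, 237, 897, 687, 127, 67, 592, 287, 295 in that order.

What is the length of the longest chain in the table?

8

502 → bucket 2
230 → bucket 0
237 → bucket 2 (collision)
897 → bucket 2 (collision)
687 → bucket 2 (collision)
127 → bucket 2 (collision)
67 → bucket 2 (collision)
592 → bucket 2 (collision)
287 → bucket 2 (collision)
295 → bucket 0 (collision)
Final buckets:
0: 230 -> 295
1: .
2: 502 -> 237 -> 897 -> 687 -> 127 -> 67 -> 592 -> 287
3: .
4: .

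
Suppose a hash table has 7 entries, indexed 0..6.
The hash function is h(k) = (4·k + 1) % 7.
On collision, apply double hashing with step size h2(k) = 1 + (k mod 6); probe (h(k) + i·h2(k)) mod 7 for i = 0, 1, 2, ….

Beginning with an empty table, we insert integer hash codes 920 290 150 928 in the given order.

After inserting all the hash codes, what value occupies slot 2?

Insert 920: h=6, slot 6 empty → index 6.
Insert 290: h=6, h2=3, slot 6 occupied → index 2.
Insert 150: h=6, h2=1, slot 6 occupied → index 0.
Insert 928: h=3, slot 3 empty → index 3.
Table: [150, _, 290, 928, _, _, 920]

290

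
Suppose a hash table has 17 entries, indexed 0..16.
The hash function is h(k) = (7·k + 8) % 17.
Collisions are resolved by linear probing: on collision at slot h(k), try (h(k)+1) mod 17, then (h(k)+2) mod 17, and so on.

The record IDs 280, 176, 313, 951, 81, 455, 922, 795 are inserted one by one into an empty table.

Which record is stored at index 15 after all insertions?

280 hashes to 13; slot 13 is free -> place at 13.
176 hashes to 16; slot 16 is free -> place at 16.
313 hashes to 6; slot 6 is free -> place at 6.
951 hashes to 1; slot 1 is free -> place at 1.
81 hashes to 14; slot 14 is free -> place at 14.
455 hashes to 14; 14 taken -> place at 15.
922 hashes to 2; slot 2 is free -> place at 2.
795 hashes to 14; 14,15,16 taken -> place at 0.
Table: [795, 951, 922, ∅, ∅, ∅, 313, ∅, ∅, ∅, ∅, ∅, ∅, 280, 81, 455, 176]

455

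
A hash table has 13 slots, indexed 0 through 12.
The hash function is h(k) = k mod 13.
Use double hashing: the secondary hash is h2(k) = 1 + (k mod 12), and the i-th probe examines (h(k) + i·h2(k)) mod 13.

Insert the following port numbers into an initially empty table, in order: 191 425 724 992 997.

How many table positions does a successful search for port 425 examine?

2

Insert 191: h=9, slot 9 empty => index 9.
Insert 425: h=9, h2=6, slot 9 occupied => index 2.
Insert 724: h=9, h2=5, slot 9 occupied => index 1.
Insert 992: h=4, slot 4 empty => index 4.
Insert 997: h=9, h2=2, slot 9 occupied => index 11.
Table: [-, 724, 425, -, 992, -, -, -, -, 191, -, 997, -]
Lookup 425: h=9, h2=6, probe 9,2 → found at 2.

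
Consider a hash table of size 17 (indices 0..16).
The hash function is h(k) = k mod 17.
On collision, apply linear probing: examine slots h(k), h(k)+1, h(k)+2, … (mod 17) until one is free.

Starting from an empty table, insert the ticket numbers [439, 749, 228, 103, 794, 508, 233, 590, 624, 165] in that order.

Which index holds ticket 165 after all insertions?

439 hashes to 14; slot 14 is free => place at 14.
749 hashes to 1; slot 1 is free => place at 1.
228 hashes to 7; slot 7 is free => place at 7.
103 hashes to 1; 1 taken => place at 2.
794 hashes to 12; slot 12 is free => place at 12.
508 hashes to 15; slot 15 is free => place at 15.
233 hashes to 12; 12 taken => place at 13.
590 hashes to 12; 12,13,14,15 taken => place at 16.
624 hashes to 12; 12,13,14,15,16 taken => place at 0.
165 hashes to 12; 12,13,14,15,16,0,1,2 taken => place at 3.
Table: [624, 749, 103, 165, _, _, _, 228, _, _, _, _, 794, 233, 439, 508, 590]

3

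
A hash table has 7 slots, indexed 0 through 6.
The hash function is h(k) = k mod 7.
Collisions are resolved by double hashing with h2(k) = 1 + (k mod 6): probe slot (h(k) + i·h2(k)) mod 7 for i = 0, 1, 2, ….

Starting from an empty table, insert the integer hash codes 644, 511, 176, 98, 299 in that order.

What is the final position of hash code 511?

2

644: h=0 -> slot 0
511: h=0, h2=2, probe 0,2 -> slot 2
176: h=1 -> slot 1
98: h=0, h2=3, probe 0,3 -> slot 3
299: h=5 -> slot 5
Table: [644, 176, 511, 98, _, 299, _]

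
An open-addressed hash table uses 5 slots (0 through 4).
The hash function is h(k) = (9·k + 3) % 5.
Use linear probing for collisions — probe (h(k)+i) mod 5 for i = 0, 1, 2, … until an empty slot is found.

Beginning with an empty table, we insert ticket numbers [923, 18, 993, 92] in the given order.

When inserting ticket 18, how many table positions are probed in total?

2

923: h=0 => slot 0
18: h=0, probe 0,1 => slot 1
993: h=0, probe 0,1,2 => slot 2
92: h=1, probe 1,2,3 => slot 3
Table: [923, 18, 993, 92, .]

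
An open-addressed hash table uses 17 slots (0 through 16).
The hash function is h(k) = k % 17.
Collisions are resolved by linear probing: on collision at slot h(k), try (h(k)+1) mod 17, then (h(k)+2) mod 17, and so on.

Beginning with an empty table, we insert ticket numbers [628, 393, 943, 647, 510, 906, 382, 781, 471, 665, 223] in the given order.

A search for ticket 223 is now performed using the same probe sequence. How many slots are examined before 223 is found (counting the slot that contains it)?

5

628 hashes to 16; slot 16 is free => place at 16.
393 hashes to 2; slot 2 is free => place at 2.
943 hashes to 8; slot 8 is free => place at 8.
647 hashes to 1; slot 1 is free => place at 1.
510 hashes to 0; slot 0 is free => place at 0.
906 hashes to 5; slot 5 is free => place at 5.
382 hashes to 8; 8 taken => place at 9.
781 hashes to 16; 16,0,1,2 taken => place at 3.
471 hashes to 12; slot 12 is free => place at 12.
665 hashes to 2; 2,3 taken => place at 4.
223 hashes to 2; 2,3,4,5 taken => place at 6.
Table: [510, 647, 393, 781, 665, 906, 223, —, 943, 382, —, —, 471, —, —, —, 628]
Lookup 223: h=2, probe 2,3,4,5,6 → found at 6.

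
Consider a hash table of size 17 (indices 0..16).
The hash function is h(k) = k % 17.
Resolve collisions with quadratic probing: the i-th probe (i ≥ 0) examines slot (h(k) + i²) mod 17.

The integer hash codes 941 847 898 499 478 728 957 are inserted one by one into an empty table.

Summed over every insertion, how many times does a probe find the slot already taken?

4

Insert 941: h=6, slot 6 empty → index 6.
Insert 847: h=14, slot 14 empty → index 14.
Insert 898: h=14, slot 14 occupied → index 15.
Insert 499: h=6, slot 6 occupied → index 7.
Insert 478: h=2, slot 2 empty → index 2.
Insert 728: h=14, slots 14,15 occupied → index 1.
Insert 957: h=5, slot 5 empty → index 5.
Table: [∅, 728, 478, ∅, ∅, 957, 941, 499, ∅, ∅, ∅, ∅, ∅, ∅, 847, 898, ∅]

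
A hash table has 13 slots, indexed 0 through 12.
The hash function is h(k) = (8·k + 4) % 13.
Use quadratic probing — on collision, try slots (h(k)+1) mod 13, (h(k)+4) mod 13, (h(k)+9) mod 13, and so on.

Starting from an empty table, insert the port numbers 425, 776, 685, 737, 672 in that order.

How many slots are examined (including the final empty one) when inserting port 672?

5

425: h=11 → slot 11
776: h=11, probe 11,12 → slot 12
685: h=11, probe 11,12,2 → slot 2
737: h=11, probe 11,12,2,7 → slot 7
672: h=11, probe 11,12,2,7,1 → slot 1
Table: [—, 672, 685, —, —, —, —, 737, —, —, —, 425, 776]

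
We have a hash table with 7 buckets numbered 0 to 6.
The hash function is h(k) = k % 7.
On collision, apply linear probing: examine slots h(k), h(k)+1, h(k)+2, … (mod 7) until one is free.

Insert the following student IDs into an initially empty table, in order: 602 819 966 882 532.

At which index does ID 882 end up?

602: h=0 => slot 0
819: h=0, probe 0,1 => slot 1
966: h=0, probe 0,1,2 => slot 2
882: h=0, probe 0,1,2,3 => slot 3
532: h=0, probe 0,1,2,3,4 => slot 4
Table: [602, 819, 966, 882, 532, ∅, ∅]

3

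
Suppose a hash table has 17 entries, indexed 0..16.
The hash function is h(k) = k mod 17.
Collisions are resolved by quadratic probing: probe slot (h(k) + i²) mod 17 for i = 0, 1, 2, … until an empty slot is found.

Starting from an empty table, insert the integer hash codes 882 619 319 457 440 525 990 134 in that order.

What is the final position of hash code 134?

6

Insert 882: h=15, slot 15 empty → index 15.
Insert 619: h=7, slot 7 empty → index 7.
Insert 319: h=13, slot 13 empty → index 13.
Insert 457: h=15, slot 15 occupied → index 16.
Insert 440: h=15, slots 15,16 occupied → index 2.
Insert 525: h=15, slots 15,16,2,7 occupied → index 14.
Insert 990: h=4, slot 4 empty → index 4.
Insert 134: h=15, slots 15,16,2,7,14 occupied → index 6.
Table: [_, _, 440, _, 990, _, 134, 619, _, _, _, _, _, 319, 525, 882, 457]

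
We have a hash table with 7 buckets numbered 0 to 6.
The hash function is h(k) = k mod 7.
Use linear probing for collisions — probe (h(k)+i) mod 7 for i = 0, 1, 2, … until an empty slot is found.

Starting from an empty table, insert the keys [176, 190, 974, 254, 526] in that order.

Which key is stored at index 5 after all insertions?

526

Insert 176: h=1, slot 1 empty -> index 1.
Insert 190: h=1, slot 1 occupied -> index 2.
Insert 974: h=1, slots 1,2 occupied -> index 3.
Insert 254: h=2, slots 2,3 occupied -> index 4.
Insert 526: h=1, slots 1,2,3,4 occupied -> index 5.
Table: [., 176, 190, 974, 254, 526, .]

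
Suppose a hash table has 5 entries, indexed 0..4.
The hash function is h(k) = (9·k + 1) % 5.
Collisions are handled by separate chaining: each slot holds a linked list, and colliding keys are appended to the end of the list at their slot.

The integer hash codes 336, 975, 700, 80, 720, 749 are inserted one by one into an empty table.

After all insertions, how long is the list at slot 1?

Insert 336: h=0, bucket 0 empty → new chain.
Insert 975: h=1, bucket 1 empty → new chain.
Insert 700: h=1, bucket 1 nonempty → append to chain.
Insert 80: h=1, bucket 1 nonempty → append to chain.
Insert 720: h=1, bucket 1 nonempty → append to chain.
Insert 749: h=2, bucket 2 empty → new chain.
Final buckets:
0: 336
1: 975 -> 700 -> 80 -> 720
2: 749
3: _
4: _

4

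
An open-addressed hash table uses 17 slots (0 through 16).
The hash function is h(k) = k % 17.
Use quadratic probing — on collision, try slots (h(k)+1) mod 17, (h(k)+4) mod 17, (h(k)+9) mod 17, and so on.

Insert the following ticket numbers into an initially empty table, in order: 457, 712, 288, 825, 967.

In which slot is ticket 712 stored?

16

457 hashes to 15; slot 15 is free -> place at 15.
712 hashes to 15; 15 taken -> place at 16.
288 hashes to 16; 16 taken -> place at 0.
825 hashes to 9; slot 9 is free -> place at 9.
967 hashes to 15; 15,16 taken -> place at 2.
Table: [288, -, 967, -, -, -, -, -, -, 825, -, -, -, -, -, 457, 712]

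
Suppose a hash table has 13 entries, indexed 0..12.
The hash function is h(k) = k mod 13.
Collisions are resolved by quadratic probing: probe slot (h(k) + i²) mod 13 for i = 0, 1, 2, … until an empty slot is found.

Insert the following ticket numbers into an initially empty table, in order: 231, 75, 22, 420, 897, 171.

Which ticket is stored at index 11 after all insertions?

Insert 231: h=10, slot 10 empty → index 10.
Insert 75: h=10, slot 10 occupied → index 11.
Insert 22: h=9, slot 9 empty → index 9.
Insert 420: h=4, slot 4 empty → index 4.
Insert 897: h=0, slot 0 empty → index 0.
Insert 171: h=2, slot 2 empty → index 2.
Table: [897, —, 171, —, 420, —, —, —, —, 22, 231, 75, —]

75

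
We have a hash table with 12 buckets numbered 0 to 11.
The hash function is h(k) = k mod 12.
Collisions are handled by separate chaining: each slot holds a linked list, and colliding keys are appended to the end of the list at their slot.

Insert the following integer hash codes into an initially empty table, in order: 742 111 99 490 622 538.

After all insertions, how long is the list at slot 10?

Insert 742: h=10, bucket 10 empty → new chain.
Insert 111: h=3, bucket 3 empty → new chain.
Insert 99: h=3, bucket 3 nonempty → append to chain.
Insert 490: h=10, bucket 10 nonempty → append to chain.
Insert 622: h=10, bucket 10 nonempty → append to chain.
Insert 538: h=10, bucket 10 nonempty → append to chain.
Final buckets:
0: .
1: .
2: .
3: 111 -> 99
4: .
5: .
6: .
7: .
8: .
9: .
10: 742 -> 490 -> 622 -> 538
11: .

4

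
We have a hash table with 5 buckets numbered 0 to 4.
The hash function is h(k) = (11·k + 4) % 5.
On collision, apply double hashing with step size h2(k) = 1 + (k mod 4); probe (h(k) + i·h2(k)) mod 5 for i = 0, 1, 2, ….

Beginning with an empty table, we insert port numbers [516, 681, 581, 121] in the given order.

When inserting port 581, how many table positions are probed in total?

3

516 hashes to 0; slot 0 is free => place at 0.
681 hashes to 0, h2=2; 0 taken => place at 2.
581 hashes to 0, h2=2; 0,2 taken => place at 4.
121 hashes to 0, h2=2; 0,2,4 taken => place at 1.
Table: [516, 121, 681, —, 581]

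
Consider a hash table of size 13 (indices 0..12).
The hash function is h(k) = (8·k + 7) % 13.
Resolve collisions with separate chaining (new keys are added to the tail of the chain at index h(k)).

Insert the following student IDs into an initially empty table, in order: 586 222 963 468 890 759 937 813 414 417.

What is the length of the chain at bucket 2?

Insert 586: h=2, bucket 2 empty → new chain.
Insert 222: h=2, bucket 2 nonempty → append to chain.
Insert 963: h=2, bucket 2 nonempty → append to chain.
Insert 468: h=7, bucket 7 empty → new chain.
Insert 890: h=3, bucket 3 empty → new chain.
Insert 759: h=8, bucket 8 empty → new chain.
Insert 937: h=2, bucket 2 nonempty → append to chain.
Insert 813: h=11, bucket 11 empty → new chain.
Insert 414: h=4, bucket 4 empty → new chain.
Insert 417: h=2, bucket 2 nonempty → append to chain.
Final buckets:
0: ∅
1: ∅
2: 586 -> 222 -> 963 -> 937 -> 417
3: 890
4: 414
5: ∅
6: ∅
7: 468
8: 759
9: ∅
10: ∅
11: 813
12: ∅

5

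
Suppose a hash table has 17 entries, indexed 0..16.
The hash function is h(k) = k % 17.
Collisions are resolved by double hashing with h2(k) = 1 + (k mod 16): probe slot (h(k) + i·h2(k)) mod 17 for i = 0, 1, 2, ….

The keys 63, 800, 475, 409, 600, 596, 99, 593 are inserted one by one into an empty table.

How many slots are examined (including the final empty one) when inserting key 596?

2

63 hashes to 12; slot 12 is free => place at 12.
800 hashes to 1; slot 1 is free => place at 1.
475 hashes to 16; slot 16 is free => place at 16.
409 hashes to 1, h2=10; 1 taken => place at 11.
600 hashes to 5; slot 5 is free => place at 5.
596 hashes to 1, h2=5; 1 taken => place at 6.
99 hashes to 14; slot 14 is free => place at 14.
593 hashes to 15; slot 15 is free => place at 15.
Table: [—, 800, —, —, —, 600, 596, —, —, —, —, 409, 63, —, 99, 593, 475]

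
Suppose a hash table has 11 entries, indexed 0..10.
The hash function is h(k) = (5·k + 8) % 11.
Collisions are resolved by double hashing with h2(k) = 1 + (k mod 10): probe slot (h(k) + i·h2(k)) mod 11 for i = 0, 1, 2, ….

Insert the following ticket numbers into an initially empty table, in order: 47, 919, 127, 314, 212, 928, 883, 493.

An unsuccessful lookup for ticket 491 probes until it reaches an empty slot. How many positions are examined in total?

47: h=1 → slot 1
919: h=5 → slot 5
127: h=5, h2=8, probe 5,2 → slot 2
314: h=5, h2=5, probe 5,10 → slot 10
212: h=1, h2=3, probe 1,4 → slot 4
928: h=6 → slot 6
883: h=1, h2=4, probe 1,5,9 → slot 9
493: h=9, h2=4, probe 9,2,6,10,3 → slot 3
Table: [_, 47, 127, 493, 212, 919, 928, _, _, 883, 314]
Lookup 491: h=10, h2=2, probe 10,1,3,5,7 → slot 7 empty, not found.

5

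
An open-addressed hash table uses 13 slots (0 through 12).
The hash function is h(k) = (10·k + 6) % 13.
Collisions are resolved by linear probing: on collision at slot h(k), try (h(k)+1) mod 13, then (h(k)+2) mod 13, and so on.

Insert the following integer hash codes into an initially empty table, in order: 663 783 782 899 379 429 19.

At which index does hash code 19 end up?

3

663 hashes to 6; slot 6 is free -> place at 6.
783 hashes to 10; slot 10 is free -> place at 10.
782 hashes to 0; slot 0 is free -> place at 0.
899 hashes to 0; 0 taken -> place at 1.
379 hashes to 0; 0,1 taken -> place at 2.
429 hashes to 6; 6 taken -> place at 7.
19 hashes to 1; 1,2 taken -> place at 3.
Table: [782, 899, 379, 19, _, _, 663, 429, _, _, 783, _, _]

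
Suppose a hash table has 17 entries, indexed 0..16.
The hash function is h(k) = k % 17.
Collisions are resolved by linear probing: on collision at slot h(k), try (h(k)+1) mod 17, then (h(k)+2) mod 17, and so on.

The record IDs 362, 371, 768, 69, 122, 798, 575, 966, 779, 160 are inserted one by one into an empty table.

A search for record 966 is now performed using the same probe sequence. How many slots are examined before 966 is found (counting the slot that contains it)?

Insert 362: h=5, slot 5 empty => index 5.
Insert 371: h=14, slot 14 empty => index 14.
Insert 768: h=3, slot 3 empty => index 3.
Insert 69: h=1, slot 1 empty => index 1.
Insert 122: h=3, slot 3 occupied => index 4.
Insert 798: h=16, slot 16 empty => index 16.
Insert 575: h=14, slot 14 occupied => index 15.
Insert 966: h=14, slots 14,15,16 occupied => index 0.
Insert 779: h=14, slots 14,15,16,0,1 occupied => index 2.
Insert 160: h=7, slot 7 empty => index 7.
Table: [966, 69, 779, 768, 122, 362, —, 160, —, —, —, —, —, —, 371, 575, 798]
Lookup 966: h=14, probe 14,15,16,0 → found at 0.

4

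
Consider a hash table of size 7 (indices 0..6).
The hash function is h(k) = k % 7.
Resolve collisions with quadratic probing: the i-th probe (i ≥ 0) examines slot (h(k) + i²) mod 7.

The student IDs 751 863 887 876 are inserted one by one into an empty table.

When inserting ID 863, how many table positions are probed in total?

2

751 hashes to 2; slot 2 is free -> place at 2.
863 hashes to 2; 2 taken -> place at 3.
887 hashes to 5; slot 5 is free -> place at 5.
876 hashes to 1; slot 1 is free -> place at 1.
Table: [_, 876, 751, 863, _, 887, _]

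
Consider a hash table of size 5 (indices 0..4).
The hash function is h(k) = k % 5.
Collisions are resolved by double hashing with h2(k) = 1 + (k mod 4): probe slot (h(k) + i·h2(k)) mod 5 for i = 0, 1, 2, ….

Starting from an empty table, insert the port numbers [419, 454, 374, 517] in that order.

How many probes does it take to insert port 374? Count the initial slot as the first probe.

419: h=4 => slot 4
454: h=4, h2=3, probe 4,2 => slot 2
374: h=4, h2=3, probe 4,2,0 => slot 0
517: h=2, h2=2, probe 2,4,1 => slot 1
Table: [374, 517, 454, _, 419]

3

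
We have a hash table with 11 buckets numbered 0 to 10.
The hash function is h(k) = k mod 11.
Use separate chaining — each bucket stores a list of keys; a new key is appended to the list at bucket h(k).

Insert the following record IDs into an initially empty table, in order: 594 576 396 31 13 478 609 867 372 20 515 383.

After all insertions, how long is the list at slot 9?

6

594 → bucket 0
576 → bucket 4
396 → bucket 0 (collision)
31 → bucket 9
13 → bucket 2
478 → bucket 5
609 → bucket 4 (collision)
867 → bucket 9 (collision)
372 → bucket 9 (collision)
20 → bucket 9 (collision)
515 → bucket 9 (collision)
383 → bucket 9 (collision)
Final buckets:
0: 594 -> 396
1: _
2: 13
3: _
4: 576 -> 609
5: 478
6: _
7: _
8: _
9: 31 -> 867 -> 372 -> 20 -> 515 -> 383
10: _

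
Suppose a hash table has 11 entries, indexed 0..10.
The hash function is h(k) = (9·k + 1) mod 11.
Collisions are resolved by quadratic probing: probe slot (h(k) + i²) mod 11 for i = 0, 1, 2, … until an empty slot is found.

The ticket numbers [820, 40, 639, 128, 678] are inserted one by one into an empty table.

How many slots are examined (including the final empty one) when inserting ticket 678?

4

820: h=0 -> slot 0
40: h=9 -> slot 9
639: h=10 -> slot 10
128: h=9, probe 9,10,2 -> slot 2
678: h=9, probe 9,10,2,7 -> slot 7
Table: [820, ∅, 128, ∅, ∅, ∅, ∅, 678, ∅, 40, 639]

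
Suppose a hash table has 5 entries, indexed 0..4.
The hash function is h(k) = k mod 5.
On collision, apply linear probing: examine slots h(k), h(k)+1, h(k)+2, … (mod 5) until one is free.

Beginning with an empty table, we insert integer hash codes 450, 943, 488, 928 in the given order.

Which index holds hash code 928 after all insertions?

1

450 hashes to 0; slot 0 is free -> place at 0.
943 hashes to 3; slot 3 is free -> place at 3.
488 hashes to 3; 3 taken -> place at 4.
928 hashes to 3; 3,4,0 taken -> place at 1.
Table: [450, 928, ∅, 943, 488]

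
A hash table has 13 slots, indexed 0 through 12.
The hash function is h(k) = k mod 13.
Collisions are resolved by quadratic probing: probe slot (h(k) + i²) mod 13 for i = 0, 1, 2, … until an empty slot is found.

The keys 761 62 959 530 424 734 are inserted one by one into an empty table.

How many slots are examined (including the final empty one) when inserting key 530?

3

761: h=7 => slot 7
62: h=10 => slot 10
959: h=10, probe 10,11 => slot 11
530: h=10, probe 10,11,1 => slot 1
424: h=8 => slot 8
734: h=6 => slot 6
Table: [-, 530, -, -, -, -, 734, 761, 424, -, 62, 959, -]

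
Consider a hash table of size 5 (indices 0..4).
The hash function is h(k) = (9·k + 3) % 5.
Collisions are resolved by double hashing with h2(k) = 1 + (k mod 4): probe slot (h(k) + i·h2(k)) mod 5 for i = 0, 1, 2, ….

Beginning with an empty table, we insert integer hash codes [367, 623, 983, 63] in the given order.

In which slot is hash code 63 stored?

3

367 hashes to 1; slot 1 is free → place at 1.
623 hashes to 0; slot 0 is free → place at 0.
983 hashes to 0, h2=4; 0 taken → place at 4.
63 hashes to 0, h2=4; 0,4 taken → place at 3.
Table: [623, 367, -, 63, 983]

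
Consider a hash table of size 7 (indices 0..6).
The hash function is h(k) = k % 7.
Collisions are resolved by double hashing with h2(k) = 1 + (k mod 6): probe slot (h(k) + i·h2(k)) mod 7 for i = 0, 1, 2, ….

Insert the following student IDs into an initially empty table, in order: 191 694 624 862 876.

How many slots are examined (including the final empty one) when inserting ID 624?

191 hashes to 2; slot 2 is free => place at 2.
694 hashes to 1; slot 1 is free => place at 1.
624 hashes to 1, h2=1; 1,2 taken => place at 3.
862 hashes to 1, h2=5; 1 taken => place at 6.
876 hashes to 1, h2=1; 1,2,3 taken => place at 4.
Table: [—, 694, 191, 624, 876, —, 862]

3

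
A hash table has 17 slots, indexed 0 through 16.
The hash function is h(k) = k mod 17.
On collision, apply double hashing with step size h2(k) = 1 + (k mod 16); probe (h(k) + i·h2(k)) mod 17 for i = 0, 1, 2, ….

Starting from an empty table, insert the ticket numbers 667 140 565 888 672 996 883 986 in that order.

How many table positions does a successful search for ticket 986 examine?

2

667 hashes to 4; slot 4 is free => place at 4.
140 hashes to 4, h2=13; 4 taken => place at 0.
565 hashes to 4, h2=6; 4 taken => place at 10.
888 hashes to 4, h2=9; 4 taken => place at 13.
672 hashes to 9; slot 9 is free => place at 9.
996 hashes to 10, h2=5; 10 taken => place at 15.
883 hashes to 16; slot 16 is free => place at 16.
986 hashes to 0, h2=11; 0 taken => place at 11.
Table: [140, ∅, ∅, ∅, 667, ∅, ∅, ∅, ∅, 672, 565, 986, ∅, 888, ∅, 996, 883]
Lookup 986: h=0, h2=11, probe 0,11 → found at 11.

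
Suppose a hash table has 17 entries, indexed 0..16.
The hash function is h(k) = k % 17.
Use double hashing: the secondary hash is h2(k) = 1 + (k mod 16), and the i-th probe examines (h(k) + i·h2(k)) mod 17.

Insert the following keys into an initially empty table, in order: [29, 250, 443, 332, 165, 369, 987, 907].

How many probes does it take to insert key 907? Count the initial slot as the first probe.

29: h=12 => slot 12
250: h=12, h2=11, probe 12,6 => slot 6
443: h=1 => slot 1
332: h=9 => slot 9
165: h=12, h2=6, probe 12,1,7 => slot 7
369: h=12, h2=2, probe 12,14 => slot 14
987: h=1, h2=12, probe 1,13 => slot 13
907: h=6, h2=12, probe 6,1,13,8 => slot 8
Table: [—, 443, —, —, —, —, 250, 165, 907, 332, —, —, 29, 987, 369, —, —]

4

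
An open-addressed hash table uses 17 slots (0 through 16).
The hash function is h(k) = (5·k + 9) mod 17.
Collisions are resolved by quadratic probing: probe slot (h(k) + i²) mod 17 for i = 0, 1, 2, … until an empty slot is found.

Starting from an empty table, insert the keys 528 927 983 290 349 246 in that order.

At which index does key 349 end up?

528: h=14 → slot 14
927: h=3 → slot 3
983: h=11 → slot 11
290: h=14, probe 14,15 → slot 15
349: h=3, probe 3,4 → slot 4
246: h=15, probe 15,16 → slot 16
Table: [-, -, -, 927, 349, -, -, -, -, -, -, 983, -, -, 528, 290, 246]

4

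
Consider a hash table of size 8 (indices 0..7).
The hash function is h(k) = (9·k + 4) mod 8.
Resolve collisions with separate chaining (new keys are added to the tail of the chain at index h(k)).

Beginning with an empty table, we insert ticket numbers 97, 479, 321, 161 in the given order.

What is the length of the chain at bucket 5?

Insert 97: h=5, bucket 5 empty -> new chain.
Insert 479: h=3, bucket 3 empty -> new chain.
Insert 321: h=5, bucket 5 nonempty -> append to chain.
Insert 161: h=5, bucket 5 nonempty -> append to chain.
Final buckets:
0: _
1: _
2: _
3: 479
4: _
5: 97 -> 321 -> 161
6: _
7: _

3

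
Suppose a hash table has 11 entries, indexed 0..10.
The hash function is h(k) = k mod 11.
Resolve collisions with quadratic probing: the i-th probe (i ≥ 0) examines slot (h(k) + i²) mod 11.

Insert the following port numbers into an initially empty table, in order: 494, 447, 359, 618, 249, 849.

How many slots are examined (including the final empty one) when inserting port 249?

3

494 hashes to 10; slot 10 is free → place at 10.
447 hashes to 7; slot 7 is free → place at 7.
359 hashes to 7; 7 taken → place at 8.
618 hashes to 2; slot 2 is free → place at 2.
249 hashes to 7; 7,8 taken → place at 0.
849 hashes to 2; 2 taken → place at 3.
Table: [249, -, 618, 849, -, -, -, 447, 359, -, 494]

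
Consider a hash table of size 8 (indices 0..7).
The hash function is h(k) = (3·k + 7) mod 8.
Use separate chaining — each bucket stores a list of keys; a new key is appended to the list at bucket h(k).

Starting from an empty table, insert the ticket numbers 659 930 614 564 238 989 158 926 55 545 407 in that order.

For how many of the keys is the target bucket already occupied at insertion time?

659 -> bucket 0
930 -> bucket 5
614 -> bucket 1
564 -> bucket 3
238 -> bucket 1 (collision)
989 -> bucket 6
158 -> bucket 1 (collision)
926 -> bucket 1 (collision)
55 -> bucket 4
545 -> bucket 2
407 -> bucket 4 (collision)
Final buckets:
0: 659
1: 614 -> 238 -> 158 -> 926
2: 545
3: 564
4: 55 -> 407
5: 930
6: 989
7: .

4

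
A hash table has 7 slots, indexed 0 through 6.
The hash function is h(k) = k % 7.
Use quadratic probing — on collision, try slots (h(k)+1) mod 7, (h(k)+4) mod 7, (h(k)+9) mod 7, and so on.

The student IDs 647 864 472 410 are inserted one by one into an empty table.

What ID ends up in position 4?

864

Insert 647: h=3, slot 3 empty -> index 3.
Insert 864: h=3, slot 3 occupied -> index 4.
Insert 472: h=3, slots 3,4 occupied -> index 0.
Insert 410: h=4, slot 4 occupied -> index 5.
Table: [472, —, —, 647, 864, 410, —]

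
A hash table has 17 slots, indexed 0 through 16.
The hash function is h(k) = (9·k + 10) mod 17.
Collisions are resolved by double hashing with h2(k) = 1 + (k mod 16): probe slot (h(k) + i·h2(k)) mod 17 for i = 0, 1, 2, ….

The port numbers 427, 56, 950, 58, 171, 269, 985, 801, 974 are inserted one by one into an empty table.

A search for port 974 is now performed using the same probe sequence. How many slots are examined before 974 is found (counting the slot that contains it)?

Insert 427: h=11, slot 11 empty → index 11.
Insert 56: h=4, slot 4 empty → index 4.
Insert 950: h=9, slot 9 empty → index 9.
Insert 58: h=5, slot 5 empty → index 5.
Insert 171: h=2, slot 2 empty → index 2.
Insert 269: h=0, slot 0 empty → index 0.
Insert 985: h=1, slot 1 empty → index 1.
Insert 801: h=11, h2=2, slot 11 occupied → index 13.
Insert 974: h=4, h2=15, slots 4,2,0 occupied → index 15.
Table: [269, 985, 171, _, 56, 58, _, _, _, 950, _, 427, _, 801, _, 974, _]
Lookup 974: h=4, h2=15, probe 4,2,0,15 → found at 15.

4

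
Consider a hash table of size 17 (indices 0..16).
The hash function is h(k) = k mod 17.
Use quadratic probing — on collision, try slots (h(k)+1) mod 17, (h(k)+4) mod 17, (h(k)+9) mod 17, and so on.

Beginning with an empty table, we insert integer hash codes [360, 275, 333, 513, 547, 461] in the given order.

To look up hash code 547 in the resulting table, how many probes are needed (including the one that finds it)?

360: h=3 -> slot 3
275: h=3, probe 3,4 -> slot 4
333: h=10 -> slot 10
513: h=3, probe 3,4,7 -> slot 7
547: h=3, probe 3,4,7,12 -> slot 12
461: h=2 -> slot 2
Table: [-, -, 461, 360, 275, -, -, 513, -, -, 333, -, 547, -, -, -, -]
Lookup 547: h=3, probe 3,4,7,12 → found at 12.

4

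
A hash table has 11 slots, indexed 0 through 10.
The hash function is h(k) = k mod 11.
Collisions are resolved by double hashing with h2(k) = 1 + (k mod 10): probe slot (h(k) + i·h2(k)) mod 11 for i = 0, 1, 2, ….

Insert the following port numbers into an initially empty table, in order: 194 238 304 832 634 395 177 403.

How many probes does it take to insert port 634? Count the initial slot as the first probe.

3

Insert 194: h=7, slot 7 empty => index 7.
Insert 238: h=7, h2=9, slot 7 occupied => index 5.
Insert 304: h=7, h2=5, slot 7 occupied => index 1.
Insert 832: h=7, h2=3, slot 7 occupied => index 10.
Insert 634: h=7, h2=5, slots 7,1 occupied => index 6.
Insert 395: h=10, h2=6, slots 10,5 occupied => index 0.
Insert 177: h=1, h2=8, slot 1 occupied => index 9.
Insert 403: h=7, h2=4, slots 7,0 occupied => index 4.
Table: [395, 304, ., ., 403, 238, 634, 194, ., 177, 832]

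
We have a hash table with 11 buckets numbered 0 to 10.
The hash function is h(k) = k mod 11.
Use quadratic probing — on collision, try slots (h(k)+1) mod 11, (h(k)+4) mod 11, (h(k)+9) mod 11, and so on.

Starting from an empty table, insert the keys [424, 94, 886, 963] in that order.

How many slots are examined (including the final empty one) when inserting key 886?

3

Insert 424: h=6, slot 6 empty → index 6.
Insert 94: h=6, slot 6 occupied → index 7.
Insert 886: h=6, slots 6,7 occupied → index 10.
Insert 963: h=6, slots 6,7,10 occupied → index 4.
Table: [_, _, _, _, 963, _, 424, 94, _, _, 886]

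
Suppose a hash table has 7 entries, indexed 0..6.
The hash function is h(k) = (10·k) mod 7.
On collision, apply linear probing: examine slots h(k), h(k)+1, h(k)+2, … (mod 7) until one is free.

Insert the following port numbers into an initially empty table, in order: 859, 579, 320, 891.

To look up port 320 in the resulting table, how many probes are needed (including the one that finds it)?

3

859: h=1 -> slot 1
579: h=1, probe 1,2 -> slot 2
320: h=1, probe 1,2,3 -> slot 3
891: h=6 -> slot 6
Table: [∅, 859, 579, 320, ∅, ∅, 891]
Lookup 320: h=1, probe 1,2,3 → found at 3.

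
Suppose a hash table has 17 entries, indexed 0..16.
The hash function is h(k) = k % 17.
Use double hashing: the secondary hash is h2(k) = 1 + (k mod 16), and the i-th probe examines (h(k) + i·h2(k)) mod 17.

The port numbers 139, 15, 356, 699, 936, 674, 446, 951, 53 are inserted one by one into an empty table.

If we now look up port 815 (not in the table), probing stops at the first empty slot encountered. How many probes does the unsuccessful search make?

Insert 139: h=3, slot 3 empty → index 3.
Insert 15: h=15, slot 15 empty → index 15.
Insert 356: h=16, slot 16 empty → index 16.
Insert 699: h=2, slot 2 empty → index 2.
Insert 936: h=1, slot 1 empty → index 1.
Insert 674: h=11, slot 11 empty → index 11.
Insert 446: h=4, slot 4 empty → index 4.
Insert 951: h=16, h2=8, slot 16 occupied → index 7.
Insert 53: h=2, h2=6, slot 2 occupied → index 8.
Table: [∅, 936, 699, 139, 446, ∅, ∅, 951, 53, ∅, ∅, 674, ∅, ∅, ∅, 15, 356]
Lookup 815: h=16, h2=16, probe 16,15,14 → slot 14 empty, not found.

3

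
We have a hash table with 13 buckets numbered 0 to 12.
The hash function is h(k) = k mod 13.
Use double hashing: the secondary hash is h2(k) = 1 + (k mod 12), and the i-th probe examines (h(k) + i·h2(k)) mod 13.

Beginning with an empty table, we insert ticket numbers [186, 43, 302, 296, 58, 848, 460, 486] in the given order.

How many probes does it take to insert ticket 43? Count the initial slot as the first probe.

Insert 186: h=4, slot 4 empty -> index 4.
Insert 43: h=4, h2=8, slot 4 occupied -> index 12.
Insert 302: h=3, slot 3 empty -> index 3.
Insert 296: h=10, slot 10 empty -> index 10.
Insert 58: h=6, slot 6 empty -> index 6.
Insert 848: h=3, h2=9, slots 3,12 occupied -> index 8.
Insert 460: h=5, slot 5 empty -> index 5.
Insert 486: h=5, h2=7, slots 5,12,6 occupied -> index 0.
Table: [486, ∅, ∅, 302, 186, 460, 58, ∅, 848, ∅, 296, ∅, 43]

2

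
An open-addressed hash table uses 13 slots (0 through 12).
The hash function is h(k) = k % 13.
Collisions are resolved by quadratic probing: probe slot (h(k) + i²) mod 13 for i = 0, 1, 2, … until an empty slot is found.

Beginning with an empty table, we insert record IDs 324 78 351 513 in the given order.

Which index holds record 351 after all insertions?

324 hashes to 12; slot 12 is free => place at 12.
78 hashes to 0; slot 0 is free => place at 0.
351 hashes to 0; 0 taken => place at 1.
513 hashes to 6; slot 6 is free => place at 6.
Table: [78, 351, -, -, -, -, 513, -, -, -, -, -, 324]

1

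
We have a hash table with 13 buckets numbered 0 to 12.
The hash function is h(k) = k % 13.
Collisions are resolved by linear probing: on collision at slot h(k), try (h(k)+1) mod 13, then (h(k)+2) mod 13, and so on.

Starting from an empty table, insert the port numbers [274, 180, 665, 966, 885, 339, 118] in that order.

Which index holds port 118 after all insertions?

6

274: h=1 -> slot 1
180: h=11 -> slot 11
665: h=2 -> slot 2
966: h=4 -> slot 4
885: h=1, probe 1,2,3 -> slot 3
339: h=1, probe 1,2,3,4,5 -> slot 5
118: h=1, probe 1,2,3,4,5,6 -> slot 6
Table: [—, 274, 665, 885, 966, 339, 118, —, —, —, —, 180, —]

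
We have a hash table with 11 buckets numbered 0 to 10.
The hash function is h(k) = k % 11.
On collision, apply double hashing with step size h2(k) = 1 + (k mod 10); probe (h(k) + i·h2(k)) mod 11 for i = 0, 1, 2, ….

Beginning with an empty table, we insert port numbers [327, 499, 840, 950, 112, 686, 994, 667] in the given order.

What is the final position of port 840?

5

327: h=8 => slot 8
499: h=4 => slot 4
840: h=4, h2=1, probe 4,5 => slot 5
950: h=4, h2=1, probe 4,5,6 => slot 6
112: h=2 => slot 2
686: h=4, h2=7, probe 4,0 => slot 0
994: h=4, h2=5, probe 4,9 => slot 9
667: h=7 => slot 7
Table: [686, ∅, 112, ∅, 499, 840, 950, 667, 327, 994, ∅]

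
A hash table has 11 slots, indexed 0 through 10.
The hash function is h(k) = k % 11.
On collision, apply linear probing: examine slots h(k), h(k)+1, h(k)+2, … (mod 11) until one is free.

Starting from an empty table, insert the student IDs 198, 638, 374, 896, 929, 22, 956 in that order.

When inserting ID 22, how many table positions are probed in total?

198 hashes to 0; slot 0 is free => place at 0.
638 hashes to 0; 0 taken => place at 1.
374 hashes to 0; 0,1 taken => place at 2.
896 hashes to 5; slot 5 is free => place at 5.
929 hashes to 5; 5 taken => place at 6.
22 hashes to 0; 0,1,2 taken => place at 3.
956 hashes to 10; slot 10 is free => place at 10.
Table: [198, 638, 374, 22, ∅, 896, 929, ∅, ∅, ∅, 956]

4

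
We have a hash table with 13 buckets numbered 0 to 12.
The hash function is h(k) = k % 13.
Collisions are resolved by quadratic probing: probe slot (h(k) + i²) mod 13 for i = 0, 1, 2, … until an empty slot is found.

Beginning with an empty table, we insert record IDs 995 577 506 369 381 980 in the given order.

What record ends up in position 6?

995: h=7 → slot 7
577: h=5 → slot 5
506: h=12 → slot 12
369: h=5, probe 5,6 → slot 6
381: h=4 → slot 4
980: h=5, probe 5,6,9 → slot 9
Table: [-, -, -, -, 381, 577, 369, 995, -, 980, -, -, 506]

369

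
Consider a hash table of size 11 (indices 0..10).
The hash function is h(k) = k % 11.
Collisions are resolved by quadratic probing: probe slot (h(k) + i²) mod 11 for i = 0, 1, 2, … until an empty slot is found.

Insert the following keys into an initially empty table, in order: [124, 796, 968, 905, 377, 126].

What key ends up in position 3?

124

124: h=3 → slot 3
796: h=4 → slot 4
968: h=0 → slot 0
905: h=3, probe 3,4,7 → slot 7
377: h=3, probe 3,4,7,1 → slot 1
126: h=5 → slot 5
Table: [968, 377, -, 124, 796, 126, -, 905, -, -, -]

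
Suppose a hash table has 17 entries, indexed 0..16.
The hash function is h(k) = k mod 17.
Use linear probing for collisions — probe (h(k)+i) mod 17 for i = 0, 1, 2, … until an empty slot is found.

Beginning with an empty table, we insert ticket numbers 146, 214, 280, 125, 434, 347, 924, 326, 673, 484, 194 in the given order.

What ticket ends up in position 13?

673

146 hashes to 10; slot 10 is free -> place at 10.
214 hashes to 10; 10 taken -> place at 11.
280 hashes to 8; slot 8 is free -> place at 8.
125 hashes to 6; slot 6 is free -> place at 6.
434 hashes to 9; slot 9 is free -> place at 9.
347 hashes to 7; slot 7 is free -> place at 7.
924 hashes to 6; 6,7,8,9,10,11 taken -> place at 12.
326 hashes to 3; slot 3 is free -> place at 3.
673 hashes to 10; 10,11,12 taken -> place at 13.
484 hashes to 8; 8,9,10,11,12,13 taken -> place at 14.
194 hashes to 7; 7,8,9,10,11,12,13,14 taken -> place at 15.
Table: [_, _, _, 326, _, _, 125, 347, 280, 434, 146, 214, 924, 673, 484, 194, _]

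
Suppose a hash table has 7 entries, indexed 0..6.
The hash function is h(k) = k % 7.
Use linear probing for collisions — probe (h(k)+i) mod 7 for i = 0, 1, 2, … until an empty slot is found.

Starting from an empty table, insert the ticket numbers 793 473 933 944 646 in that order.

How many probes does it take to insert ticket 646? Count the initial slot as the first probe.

4

793 hashes to 2; slot 2 is free => place at 2.
473 hashes to 4; slot 4 is free => place at 4.
933 hashes to 2; 2 taken => place at 3.
944 hashes to 6; slot 6 is free => place at 6.
646 hashes to 2; 2,3,4 taken => place at 5.
Table: [∅, ∅, 793, 933, 473, 646, 944]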